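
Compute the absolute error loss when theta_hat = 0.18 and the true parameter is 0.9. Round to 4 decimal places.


L = |theta_hat - theta_true|
= |0.18 - 0.9| = 0.72

0.72


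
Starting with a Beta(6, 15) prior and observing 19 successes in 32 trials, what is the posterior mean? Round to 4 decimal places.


Posterior parameters: alpha = 6 + 19 = 25
beta = 15 + 13 = 28
Posterior mean = alpha / (alpha + beta) = 25 / 53
= 0.4717

0.4717


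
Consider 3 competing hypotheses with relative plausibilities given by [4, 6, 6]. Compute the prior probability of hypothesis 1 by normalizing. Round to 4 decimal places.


Sum of weights = 4 + 6 + 6 = 16
Normalized prior for H1 = 4 / 16
= 0.25

0.25


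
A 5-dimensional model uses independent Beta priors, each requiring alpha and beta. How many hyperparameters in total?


Per parameter: 2 (alpha and beta).
Total = 5 * 2 = 10

10


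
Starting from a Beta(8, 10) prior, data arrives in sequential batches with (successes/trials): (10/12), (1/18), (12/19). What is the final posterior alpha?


In sequential Bayesian updating, we sum all successes.
Total successes = 23
Final alpha = 8 + 23 = 31

31


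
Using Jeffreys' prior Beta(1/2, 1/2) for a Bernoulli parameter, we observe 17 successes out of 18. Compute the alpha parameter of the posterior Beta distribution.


Conjugate update: Beta(0.5 + k, 0.5 + n - k).
k = 17, n - k = 1
Posterior alpha = 0.5 + k = 0.5 + 17 = 17.5

17.5


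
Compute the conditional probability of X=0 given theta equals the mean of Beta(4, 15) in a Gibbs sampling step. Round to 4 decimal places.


Mean of Beta(4, 15) = 0.2105
P(X=0 | theta=0.2105) = 0.7895

0.7895


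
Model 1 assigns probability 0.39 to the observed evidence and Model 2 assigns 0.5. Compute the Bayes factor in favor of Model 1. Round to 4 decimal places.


BF = P(data|M1) / P(data|M2)
= 0.39 / 0.5 = 0.78

0.78


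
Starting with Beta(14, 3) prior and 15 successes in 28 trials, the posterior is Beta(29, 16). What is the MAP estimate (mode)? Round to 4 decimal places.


The mode of Beta(a, b) when a > 1 and b > 1 is (a-1)/(a+b-2)
= (29 - 1) / (29 + 16 - 2)
= 28 / 43
= 0.6512

0.6512


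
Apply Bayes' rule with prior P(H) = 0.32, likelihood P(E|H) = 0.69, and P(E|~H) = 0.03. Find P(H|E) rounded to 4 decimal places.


Step 1: Compute marginal P(E) = P(E|H)P(H) + P(E|~H)P(~H)
= 0.69*0.32 + 0.03*0.68 = 0.2412
Step 2: P(H|E) = P(E|H)P(H)/P(E) = 0.2208/0.2412
= 0.9154

0.9154


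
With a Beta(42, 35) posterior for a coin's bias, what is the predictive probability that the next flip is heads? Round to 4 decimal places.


The predictive probability equals the posterior mean.
P(next = heads) = alpha / (alpha + beta)
= 42 / 77 = 0.5455

0.5455


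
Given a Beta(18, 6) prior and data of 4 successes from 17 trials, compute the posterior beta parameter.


Number of failures = 17 - 4 = 13
Posterior beta = 6 + 13 = 19

19


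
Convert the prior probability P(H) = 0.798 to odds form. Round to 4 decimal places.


P(not H) = 1 - 0.798 = 0.202
Odds = 0.798 / 0.202 = 3.9505

3.9505


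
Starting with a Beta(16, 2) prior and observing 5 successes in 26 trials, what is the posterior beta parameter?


Posterior beta = prior beta + failures
Failures = 26 - 5 = 21
beta_post = 2 + 21 = 23

23


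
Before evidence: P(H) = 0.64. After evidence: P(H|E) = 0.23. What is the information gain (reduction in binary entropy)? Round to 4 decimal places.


Prior entropy = 0.9427
Posterior entropy = 0.778
Information gain = 0.9427 - 0.778 = 0.1647

0.1647


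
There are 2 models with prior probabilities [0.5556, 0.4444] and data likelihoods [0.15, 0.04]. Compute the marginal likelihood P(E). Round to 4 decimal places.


P(E) = sum over models of P(M_i) * P(E|M_i)
= 0.5556*0.15 + 0.4444*0.04
= 0.1011

0.1011


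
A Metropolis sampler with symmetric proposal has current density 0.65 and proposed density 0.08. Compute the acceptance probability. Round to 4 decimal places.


For symmetric proposals, acceptance = min(1, pi(x*)/pi(x))
= min(1, 0.08/0.65)
= min(1, 0.1231) = 0.1231

0.1231


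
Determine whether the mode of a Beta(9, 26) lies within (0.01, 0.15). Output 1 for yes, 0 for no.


First find the mode: (a-1)/(a+b-2) = 0.2424
Is 0.2424 in (0.01, 0.15)? 0

0


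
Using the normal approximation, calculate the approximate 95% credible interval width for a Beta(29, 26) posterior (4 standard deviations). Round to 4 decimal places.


Var(Beta) = 29*26/(55^2 * 56) = 0.0045
SD = 0.0667
Width ~ 4*SD = 0.2669

0.2669


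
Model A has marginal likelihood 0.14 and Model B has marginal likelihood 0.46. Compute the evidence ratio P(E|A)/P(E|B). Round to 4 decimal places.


Evidence ratio = P(E|A) / P(E|B)
= 0.14 / 0.46
= 0.3043

0.3043


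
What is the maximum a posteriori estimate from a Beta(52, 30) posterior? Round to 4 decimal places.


The MAP estimate equals the mode of the distribution.
Mode of Beta(a,b) = (a-1)/(a+b-2)
= 51/80
= 0.6375

0.6375


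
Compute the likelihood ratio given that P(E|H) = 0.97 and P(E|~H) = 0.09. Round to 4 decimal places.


LR = P(E|H) / P(E|~H)
= 0.97 / 0.09 = 10.7778

10.7778


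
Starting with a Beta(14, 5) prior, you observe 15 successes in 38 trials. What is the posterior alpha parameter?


For a Beta-Binomial conjugate model:
Posterior alpha = prior alpha + number of successes
= 14 + 15 = 29

29


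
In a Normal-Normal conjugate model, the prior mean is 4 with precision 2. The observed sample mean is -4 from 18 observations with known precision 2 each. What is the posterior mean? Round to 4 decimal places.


Posterior precision = tau0 + n*tau = 2 + 18*2 = 38
Posterior mean = (tau0*mu0 + n*tau*xbar) / posterior_precision
= (2*4 + 18*2*-4) / 38
= -136 / 38 = -3.5789

-3.5789


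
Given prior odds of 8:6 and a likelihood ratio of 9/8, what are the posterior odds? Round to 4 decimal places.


Posterior odds = prior odds * LR
Prior odds = 8/6 = 1.3333
LR = 9/8 = 1.125
Posterior odds = 1.3333 * 1.125 = 1.5

1.5


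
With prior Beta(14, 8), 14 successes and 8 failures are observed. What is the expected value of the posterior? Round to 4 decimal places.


Posterior = Beta(28, 16)
E[theta] = alpha/(alpha+beta)
= 28/44 = 0.6364

0.6364


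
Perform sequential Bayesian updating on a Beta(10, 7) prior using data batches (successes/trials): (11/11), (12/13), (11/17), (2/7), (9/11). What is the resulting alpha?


Accumulate successes: 45
Posterior alpha = prior alpha + sum of successes
= 10 + 45 = 55

55


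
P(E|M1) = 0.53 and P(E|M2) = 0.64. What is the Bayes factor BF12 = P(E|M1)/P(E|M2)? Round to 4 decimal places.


Bayes factor BF12 = P(E|M1) / P(E|M2)
= 0.53 / 0.64
= 0.8281

0.8281


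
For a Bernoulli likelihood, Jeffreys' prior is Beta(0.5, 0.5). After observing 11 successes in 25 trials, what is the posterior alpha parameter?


Jeffreys' prior for Bernoulli is Beta(0.5, 0.5).
Posterior is Beta(0.5 + k, 0.5 + n - k).
Posterior alpha = 0.5 + k = 0.5 + 11 = 11.5

11.5


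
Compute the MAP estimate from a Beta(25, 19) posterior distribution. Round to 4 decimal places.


MAP = mode of Beta distribution
= (alpha - 1)/(alpha + beta - 2)
= (25-1)/(25+19-2)
= 24/42 = 0.5714

0.5714


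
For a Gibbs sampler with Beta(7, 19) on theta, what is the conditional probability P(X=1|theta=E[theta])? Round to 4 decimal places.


E[theta] = 7/(7+19) = 0.2692
P(X=1|theta) = theta = 0.2692

0.2692


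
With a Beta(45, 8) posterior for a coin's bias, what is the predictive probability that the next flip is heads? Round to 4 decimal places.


The predictive probability equals the posterior mean.
P(next = heads) = alpha / (alpha + beta)
= 45 / 53 = 0.8491

0.8491


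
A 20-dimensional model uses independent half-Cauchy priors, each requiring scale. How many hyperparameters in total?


Per parameter: 1 (scale).
Total = 20 * 1 = 20

20


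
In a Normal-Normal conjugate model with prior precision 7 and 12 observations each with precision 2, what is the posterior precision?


Posterior precision = prior precision + n * observation precision
= 7 + 12 * 2
= 7 + 24 = 31

31


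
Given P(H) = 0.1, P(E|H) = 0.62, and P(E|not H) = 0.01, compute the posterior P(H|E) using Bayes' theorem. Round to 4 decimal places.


By Bayes' theorem: P(H|E) = P(E|H)*P(H) / P(E)
P(E) = P(E|H)*P(H) + P(E|not H)*P(not H)
P(E) = 0.62*0.1 + 0.01*0.9 = 0.071
P(H|E) = 0.62*0.1 / 0.071 = 0.8732

0.8732


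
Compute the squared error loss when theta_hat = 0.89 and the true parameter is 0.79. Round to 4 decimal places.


L = (theta_hat - theta_true)^2
= (0.89 - 0.79)^2
= 0.1^2 = 0.01

0.01


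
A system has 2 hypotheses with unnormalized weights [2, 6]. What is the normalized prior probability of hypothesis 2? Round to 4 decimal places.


The normalized prior is the weight divided by the total.
Total weight = 8
P(H2) = 6 / 8 = 0.75

0.75


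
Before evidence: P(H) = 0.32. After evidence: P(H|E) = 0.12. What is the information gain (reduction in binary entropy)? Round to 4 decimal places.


Prior entropy = 0.9044
Posterior entropy = 0.5294
Information gain = 0.9044 - 0.5294 = 0.375

0.375


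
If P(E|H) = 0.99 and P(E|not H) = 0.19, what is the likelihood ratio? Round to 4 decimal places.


Likelihood ratio = P(E|H) / P(E|not H)
= 0.99 / 0.19
= 5.2105

5.2105


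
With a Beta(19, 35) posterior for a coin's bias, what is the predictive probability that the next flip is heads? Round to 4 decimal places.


The predictive probability equals the posterior mean.
P(next = heads) = alpha / (alpha + beta)
= 19 / 54 = 0.3519

0.3519


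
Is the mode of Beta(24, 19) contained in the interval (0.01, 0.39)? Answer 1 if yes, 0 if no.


Mode = (a-1)/(a+b-2) = 23/41 = 0.561
Interval: (0.01, 0.39)
Contains mode? 0

0


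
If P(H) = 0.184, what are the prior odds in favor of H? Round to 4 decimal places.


Prior odds = P(H) / (1 - P(H))
= 0.184 / 0.816
= 0.2255

0.2255


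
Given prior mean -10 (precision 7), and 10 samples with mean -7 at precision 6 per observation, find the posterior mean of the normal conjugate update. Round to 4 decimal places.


The posterior mean is a precision-weighted average of prior and data.
Post. prec. = 7 + 60 = 67
Post. mean = (-70 + -420)/67 = -490/67 = -7.3134

-7.3134


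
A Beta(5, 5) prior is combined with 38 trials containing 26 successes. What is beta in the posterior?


In conjugate updating:
beta_posterior = beta_prior + (n - k)
= 5 + (38 - 26)
= 5 + 12 = 17

17


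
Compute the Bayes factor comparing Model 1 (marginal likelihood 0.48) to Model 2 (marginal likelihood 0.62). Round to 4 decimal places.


BF12 = marginal likelihood of M1 / marginal likelihood of M2
= 0.48/0.62
= 0.7742

0.7742


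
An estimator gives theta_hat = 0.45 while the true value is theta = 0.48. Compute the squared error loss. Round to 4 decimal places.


The squared error loss is (theta_hat - theta)^2
= (0.45 - 0.48)^2
= (-0.03)^2 = 0.0009

0.0009


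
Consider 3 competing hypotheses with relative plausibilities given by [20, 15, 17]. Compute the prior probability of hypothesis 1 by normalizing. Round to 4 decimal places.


Sum of weights = 20 + 15 + 17 = 52
Normalized prior for H1 = 20 / 52
= 0.3846

0.3846


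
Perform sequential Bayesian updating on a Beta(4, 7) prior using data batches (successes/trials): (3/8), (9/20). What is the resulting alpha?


Accumulate successes: 12
Posterior alpha = prior alpha + sum of successes
= 4 + 12 = 16

16


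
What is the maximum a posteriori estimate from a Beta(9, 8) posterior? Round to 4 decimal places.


The MAP estimate equals the mode of the distribution.
Mode of Beta(a,b) = (a-1)/(a+b-2)
= 8/15
= 0.5333

0.5333


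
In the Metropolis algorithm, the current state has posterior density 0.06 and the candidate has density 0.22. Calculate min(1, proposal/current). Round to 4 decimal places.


Ratio = 0.22/0.06 = 3.6667
Acceptance probability = min(1, 3.6667)
= 1.0

1.0


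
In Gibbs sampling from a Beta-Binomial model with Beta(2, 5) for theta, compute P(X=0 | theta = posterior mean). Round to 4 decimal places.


Posterior mean = alpha/(alpha+beta) = 2/7 = 0.2857
P(X=0|theta=mean) = 1 - theta = 0.7143

0.7143


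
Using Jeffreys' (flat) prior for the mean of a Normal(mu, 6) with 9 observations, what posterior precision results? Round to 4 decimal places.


Flat prior means prior precision is 0.
Posterior precision = n / sigma^2 = 9/6 = 1.5

1.5


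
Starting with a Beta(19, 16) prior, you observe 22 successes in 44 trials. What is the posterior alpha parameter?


For a Beta-Binomial conjugate model:
Posterior alpha = prior alpha + number of successes
= 19 + 22 = 41

41


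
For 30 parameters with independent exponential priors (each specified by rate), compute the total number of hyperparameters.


A exponential prior has 1 hyperparameter per parameter.
Total = 30 * 1 = 30

30


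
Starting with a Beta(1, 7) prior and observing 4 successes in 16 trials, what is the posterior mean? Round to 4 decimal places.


Posterior parameters: alpha = 1 + 4 = 5
beta = 7 + 12 = 19
Posterior mean = alpha / (alpha + beta) = 5 / 24
= 0.2083

0.2083


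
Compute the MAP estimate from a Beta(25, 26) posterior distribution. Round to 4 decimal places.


MAP = mode of Beta distribution
= (alpha - 1)/(alpha + beta - 2)
= (25-1)/(25+26-2)
= 24/49 = 0.4898

0.4898


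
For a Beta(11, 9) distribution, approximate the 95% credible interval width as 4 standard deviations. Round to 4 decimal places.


Variance of Beta(a,b) = ab / ((a+b)^2 * (a+b+1))
= 11*9 / ((20)^2 * 21)
= 0.0118
SD = sqrt(0.0118) = 0.1086
Width = 4 * SD = 0.4342

0.4342


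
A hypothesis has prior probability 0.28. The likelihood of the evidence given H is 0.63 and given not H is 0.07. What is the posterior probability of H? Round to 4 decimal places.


Using Bayes' theorem:
P(E) = 0.28 * 0.63 + 0.72 * 0.07
P(E) = 0.2268
P(H|E) = (0.28 * 0.63) / 0.2268 = 0.7778

0.7778


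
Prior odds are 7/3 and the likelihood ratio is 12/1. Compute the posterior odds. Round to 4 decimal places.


Posterior odds = prior odds * likelihood ratio
= (7/3) * (12/1)
= 84 / 3
= 28.0

28.0


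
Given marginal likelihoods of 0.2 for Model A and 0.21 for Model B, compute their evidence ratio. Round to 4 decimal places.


Ratio = ML(A) / ML(B) = 0.2/0.21
= 0.9524

0.9524


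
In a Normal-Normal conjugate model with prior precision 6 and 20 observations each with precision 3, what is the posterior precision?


Posterior precision = prior precision + n * observation precision
= 6 + 20 * 3
= 6 + 60 = 66

66


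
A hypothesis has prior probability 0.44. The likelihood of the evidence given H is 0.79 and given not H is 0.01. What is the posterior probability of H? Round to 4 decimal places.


Using Bayes' theorem:
P(E) = 0.44 * 0.79 + 0.56 * 0.01
P(E) = 0.3532
P(H|E) = (0.44 * 0.79) / 0.3532 = 0.9841

0.9841


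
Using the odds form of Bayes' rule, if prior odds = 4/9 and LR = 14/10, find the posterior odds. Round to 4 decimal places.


Bayes' rule in odds form: posterior odds = prior odds * LR
= (4 * 14) / (9 * 10)
= 56/90 = 0.6222

0.6222


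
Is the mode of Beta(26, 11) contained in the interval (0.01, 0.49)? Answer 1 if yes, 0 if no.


Mode = (a-1)/(a+b-2) = 25/35 = 0.7143
Interval: (0.01, 0.49)
Contains mode? 0

0


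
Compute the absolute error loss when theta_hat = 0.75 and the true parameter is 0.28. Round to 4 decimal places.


L = |theta_hat - theta_true|
= |0.75 - 0.28| = 0.47

0.47


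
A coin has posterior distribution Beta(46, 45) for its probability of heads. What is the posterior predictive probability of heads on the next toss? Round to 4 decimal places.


Posterior predictive = E[theta] = alpha/(alpha+beta)
= 46/91
= 0.5055

0.5055


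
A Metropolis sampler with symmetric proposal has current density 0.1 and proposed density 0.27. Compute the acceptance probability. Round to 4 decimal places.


For symmetric proposals, acceptance = min(1, pi(x*)/pi(x))
= min(1, 0.27/0.1)
= min(1, 2.7) = 1.0

1.0


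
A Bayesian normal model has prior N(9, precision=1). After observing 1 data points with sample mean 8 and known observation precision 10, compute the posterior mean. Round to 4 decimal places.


Posterior mean = (prior_precision * prior_mean + n * data_precision * data_mean) / (prior_precision + n * data_precision)
Numerator = 1*9 + 1*10*8 = 89
Denominator = 1 + 1*10 = 11
Posterior mean = 8.0909

8.0909


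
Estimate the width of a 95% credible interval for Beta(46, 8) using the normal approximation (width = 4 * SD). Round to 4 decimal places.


For Beta(a,b): Var = ab/((a+b)^2(a+b+1))
Var = 0.0023, SD = 0.0479
Approximate 95% CI width = 4 * 0.0479 = 0.1916

0.1916


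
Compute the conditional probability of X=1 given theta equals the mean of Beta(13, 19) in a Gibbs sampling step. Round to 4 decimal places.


Mean of Beta(13, 19) = 0.4062
P(X=1 | theta=0.4062) = 0.4062

0.4062


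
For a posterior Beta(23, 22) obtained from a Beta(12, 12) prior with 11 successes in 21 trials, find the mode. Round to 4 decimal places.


Mode = (alpha - 1) / (alpha + beta - 2)
= 22 / 43
= 0.5116

0.5116


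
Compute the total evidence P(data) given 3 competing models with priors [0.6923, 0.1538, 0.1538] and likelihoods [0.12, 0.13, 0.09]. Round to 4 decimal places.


Marginal likelihood = sum P(model_i) * P(data|model_i)
Model 1: 0.6923 * 0.12 = 0.0831
Model 2: 0.1538 * 0.13 = 0.02
Model 3: 0.1538 * 0.09 = 0.0138
Total = 0.1169

0.1169


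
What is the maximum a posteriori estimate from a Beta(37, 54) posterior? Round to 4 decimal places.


The MAP estimate equals the mode of the distribution.
Mode of Beta(a,b) = (a-1)/(a+b-2)
= 36/89
= 0.4045

0.4045


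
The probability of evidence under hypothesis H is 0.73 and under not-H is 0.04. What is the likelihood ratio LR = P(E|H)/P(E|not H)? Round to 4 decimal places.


LR = 0.73 / 0.04
= 18.25

18.25


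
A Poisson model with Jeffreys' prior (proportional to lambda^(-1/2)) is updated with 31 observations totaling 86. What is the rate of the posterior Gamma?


Posterior = Gamma(0.5 + S, n)
= Gamma(0.5 + 86, 31)
Posterior rate = 0 + n = 31

31.0


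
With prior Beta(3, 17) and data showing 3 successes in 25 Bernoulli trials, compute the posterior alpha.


Conjugate update: alpha_posterior = alpha_prior + k
= 3 + 3 = 6

6


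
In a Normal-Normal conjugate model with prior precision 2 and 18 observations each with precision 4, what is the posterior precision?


Posterior precision = prior precision + n * observation precision
= 2 + 18 * 4
= 2 + 72 = 74

74


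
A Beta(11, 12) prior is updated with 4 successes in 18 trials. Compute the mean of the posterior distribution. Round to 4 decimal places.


After update: Beta(15, 26)
Mean = 15 / (15 + 26) = 15 / 41
= 0.3659

0.3659


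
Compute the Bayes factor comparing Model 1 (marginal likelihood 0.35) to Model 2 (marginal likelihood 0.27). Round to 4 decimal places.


BF12 = marginal likelihood of M1 / marginal likelihood of M2
= 0.35/0.27
= 1.2963

1.2963


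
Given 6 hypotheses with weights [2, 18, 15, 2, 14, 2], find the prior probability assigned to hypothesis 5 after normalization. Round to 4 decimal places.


To normalize, divide each weight by the sum of all weights.
Sum = 53
Prior(H5) = 14/53 = 0.2642

0.2642


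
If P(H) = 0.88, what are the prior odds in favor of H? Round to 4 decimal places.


Prior odds = P(H) / (1 - P(H))
= 0.88 / 0.12
= 7.3333

7.3333


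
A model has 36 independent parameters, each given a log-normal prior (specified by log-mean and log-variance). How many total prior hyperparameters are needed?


Each log-normal prior needs 2 hyperparameters (log-mean and log-variance).
Total = 2 * 36 = 72

72


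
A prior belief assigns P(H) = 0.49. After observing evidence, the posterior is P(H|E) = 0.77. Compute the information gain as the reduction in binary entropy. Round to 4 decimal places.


H(prior) = -0.49*log2(0.49) - 0.51*log2(0.51)
= 0.9997
H(post) = -0.77*log2(0.77) - 0.23*log2(0.23)
= 0.778
IG = 0.9997 - 0.778 = 0.2217

0.2217


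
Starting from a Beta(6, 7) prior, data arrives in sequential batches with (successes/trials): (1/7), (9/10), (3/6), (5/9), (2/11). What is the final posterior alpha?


In sequential Bayesian updating, we sum all successes.
Total successes = 20
Final alpha = 6 + 20 = 26

26


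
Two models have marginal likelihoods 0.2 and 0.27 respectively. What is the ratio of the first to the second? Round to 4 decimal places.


Evidence ratio = 0.2 / 0.27
= 0.7407

0.7407


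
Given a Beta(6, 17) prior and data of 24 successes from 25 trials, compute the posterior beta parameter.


Number of failures = 25 - 24 = 1
Posterior beta = 17 + 1 = 18

18


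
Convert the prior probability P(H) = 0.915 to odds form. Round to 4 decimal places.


P(not H) = 1 - 0.915 = 0.085
Odds = 0.915 / 0.085 = 10.7647

10.7647


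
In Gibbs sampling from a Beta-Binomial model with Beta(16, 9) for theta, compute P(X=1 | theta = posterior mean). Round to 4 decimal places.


Posterior mean = alpha/(alpha+beta) = 16/25 = 0.64
P(X=1|theta=mean) = theta = 0.64

0.64


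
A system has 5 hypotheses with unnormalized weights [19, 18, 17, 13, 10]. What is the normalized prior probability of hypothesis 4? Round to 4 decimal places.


The normalized prior is the weight divided by the total.
Total weight = 77
P(H4) = 13 / 77 = 0.1688

0.1688


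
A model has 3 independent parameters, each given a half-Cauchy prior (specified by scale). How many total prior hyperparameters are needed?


Each half-Cauchy prior needs 1 hyperparameter (scale).
Total = 1 * 3 = 3

3


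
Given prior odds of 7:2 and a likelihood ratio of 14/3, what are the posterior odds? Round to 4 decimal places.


Posterior odds = prior odds * LR
Prior odds = 7/2 = 3.5
LR = 14/3 = 4.6667
Posterior odds = 3.5 * 4.6667 = 16.3333

16.3333


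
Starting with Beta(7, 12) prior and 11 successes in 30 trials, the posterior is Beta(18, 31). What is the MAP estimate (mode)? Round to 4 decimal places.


The mode of Beta(a, b) when a > 1 and b > 1 is (a-1)/(a+b-2)
= (18 - 1) / (18 + 31 - 2)
= 17 / 47
= 0.3617

0.3617


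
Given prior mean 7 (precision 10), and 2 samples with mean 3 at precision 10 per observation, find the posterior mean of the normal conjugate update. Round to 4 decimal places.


The posterior mean is a precision-weighted average of prior and data.
Post. prec. = 10 + 20 = 30
Post. mean = (70 + 60)/30 = 130/30 = 4.3333

4.3333


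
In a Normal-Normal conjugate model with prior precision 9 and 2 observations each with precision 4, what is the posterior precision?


Posterior precision = prior precision + n * observation precision
= 9 + 2 * 4
= 9 + 8 = 17

17


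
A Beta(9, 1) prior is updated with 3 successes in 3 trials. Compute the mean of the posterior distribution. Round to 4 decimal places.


After update: Beta(12, 1)
Mean = 12 / (12 + 1) = 12 / 13
= 0.9231

0.9231


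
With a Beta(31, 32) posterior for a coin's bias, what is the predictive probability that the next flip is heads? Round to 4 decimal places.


The predictive probability equals the posterior mean.
P(next = heads) = alpha / (alpha + beta)
= 31 / 63 = 0.4921

0.4921


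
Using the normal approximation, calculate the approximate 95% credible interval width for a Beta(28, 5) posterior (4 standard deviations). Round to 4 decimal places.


Var(Beta) = 28*5/(33^2 * 34) = 0.0038
SD = 0.0615
Width ~ 4*SD = 0.246

0.246


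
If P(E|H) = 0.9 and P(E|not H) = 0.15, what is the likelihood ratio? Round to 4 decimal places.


Likelihood ratio = P(E|H) / P(E|not H)
= 0.9 / 0.15
= 6.0

6.0


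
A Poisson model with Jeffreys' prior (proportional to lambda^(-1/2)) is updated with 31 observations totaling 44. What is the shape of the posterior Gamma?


Posterior = Gamma(0.5 + S, n)
= Gamma(0.5 + 44, 31)
Posterior shape = 0.5 + S = 0.5 + 44 = 44.5

44.5


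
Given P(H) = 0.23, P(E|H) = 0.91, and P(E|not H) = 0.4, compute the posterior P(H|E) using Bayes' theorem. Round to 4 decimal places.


By Bayes' theorem: P(H|E) = P(E|H)*P(H) / P(E)
P(E) = P(E|H)*P(H) + P(E|not H)*P(not H)
P(E) = 0.91*0.23 + 0.4*0.77 = 0.5173
P(H|E) = 0.91*0.23 / 0.5173 = 0.4046

0.4046


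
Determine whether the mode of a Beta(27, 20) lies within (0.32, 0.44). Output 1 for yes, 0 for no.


First find the mode: (a-1)/(a+b-2) = 0.5778
Is 0.5778 in (0.32, 0.44)? 0

0


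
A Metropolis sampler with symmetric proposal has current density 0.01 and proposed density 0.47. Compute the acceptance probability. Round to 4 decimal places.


For symmetric proposals, acceptance = min(1, pi(x*)/pi(x))
= min(1, 0.47/0.01)
= min(1, 47.0) = 1.0

1.0


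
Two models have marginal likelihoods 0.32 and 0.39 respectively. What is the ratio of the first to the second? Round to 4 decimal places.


Evidence ratio = 0.32 / 0.39
= 0.8205

0.8205


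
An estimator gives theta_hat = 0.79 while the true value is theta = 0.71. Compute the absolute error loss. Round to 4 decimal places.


The absolute error loss is |theta_hat - theta|
= |0.79 - 0.71|
= 0.08

0.08


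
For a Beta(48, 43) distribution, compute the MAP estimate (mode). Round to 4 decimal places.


MAP = mode = (a-1)/(a+b-2)
= (48-1)/(48+43-2)
= 47/89 = 0.5281

0.5281


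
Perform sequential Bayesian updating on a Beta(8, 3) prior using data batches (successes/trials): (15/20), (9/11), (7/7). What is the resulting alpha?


Accumulate successes: 31
Posterior alpha = prior alpha + sum of successes
= 8 + 31 = 39

39


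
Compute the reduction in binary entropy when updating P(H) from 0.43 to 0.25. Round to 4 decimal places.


H_before = -p*log2(p) - (1-p)*log2(1-p) for p=0.43: 0.9858
H_after for p=0.25: 0.8113
Reduction = 0.9858 - 0.8113 = 0.1745

0.1745


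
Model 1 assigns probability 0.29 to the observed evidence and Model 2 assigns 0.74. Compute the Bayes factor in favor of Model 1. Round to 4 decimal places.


BF = P(data|M1) / P(data|M2)
= 0.29 / 0.74 = 0.3919

0.3919


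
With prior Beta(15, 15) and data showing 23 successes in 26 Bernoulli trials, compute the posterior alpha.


Conjugate update: alpha_posterior = alpha_prior + k
= 15 + 23 = 38

38


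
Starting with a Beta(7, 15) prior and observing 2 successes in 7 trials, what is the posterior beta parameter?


Posterior beta = prior beta + failures
Failures = 7 - 2 = 5
beta_post = 15 + 5 = 20

20


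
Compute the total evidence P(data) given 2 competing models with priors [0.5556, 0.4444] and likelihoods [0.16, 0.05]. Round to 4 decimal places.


Marginal likelihood = sum P(model_i) * P(data|model_i)
Model 1: 0.5556 * 0.16 = 0.0889
Model 2: 0.4444 * 0.05 = 0.0222
Total = 0.1111

0.1111


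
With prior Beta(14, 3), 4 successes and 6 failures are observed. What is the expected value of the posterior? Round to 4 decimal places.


Posterior = Beta(18, 9)
E[theta] = alpha/(alpha+beta)
= 18/27 = 0.6667

0.6667


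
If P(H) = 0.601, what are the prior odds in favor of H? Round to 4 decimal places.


Prior odds = P(H) / (1 - P(H))
= 0.601 / 0.399
= 1.5063

1.5063


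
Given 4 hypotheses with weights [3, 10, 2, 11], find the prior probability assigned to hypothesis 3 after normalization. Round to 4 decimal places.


To normalize, divide each weight by the sum of all weights.
Sum = 26
Prior(H3) = 2/26 = 0.0769

0.0769


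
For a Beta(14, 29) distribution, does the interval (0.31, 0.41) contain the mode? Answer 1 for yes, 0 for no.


Mode of Beta(a,b) = (a-1)/(a+b-2)
= (14-1)/(14+29-2) = 0.3171
Check: 0.31 <= 0.3171 <= 0.41?
Result: 1

1


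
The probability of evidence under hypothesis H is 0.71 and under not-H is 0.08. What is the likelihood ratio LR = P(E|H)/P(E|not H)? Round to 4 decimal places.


LR = 0.71 / 0.08
= 8.875

8.875


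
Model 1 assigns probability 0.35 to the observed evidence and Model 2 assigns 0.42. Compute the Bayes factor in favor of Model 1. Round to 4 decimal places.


BF = P(data|M1) / P(data|M2)
= 0.35 / 0.42 = 0.8333

0.8333


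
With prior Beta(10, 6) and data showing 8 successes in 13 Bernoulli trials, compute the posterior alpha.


Conjugate update: alpha_posterior = alpha_prior + k
= 10 + 8 = 18

18


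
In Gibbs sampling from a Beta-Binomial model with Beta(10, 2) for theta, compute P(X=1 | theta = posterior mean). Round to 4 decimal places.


Posterior mean = alpha/(alpha+beta) = 10/12 = 0.8333
P(X=1|theta=mean) = theta = 0.8333

0.8333


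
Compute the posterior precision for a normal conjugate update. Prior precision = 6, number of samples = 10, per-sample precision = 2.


tau_post = tau_0 + n * tau
= 6 + 10 * 2 = 26

26


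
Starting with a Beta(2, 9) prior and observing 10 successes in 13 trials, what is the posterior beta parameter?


Posterior beta = prior beta + failures
Failures = 13 - 10 = 3
beta_post = 9 + 3 = 12

12


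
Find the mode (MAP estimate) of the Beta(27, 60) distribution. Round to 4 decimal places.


For Beta(a,b) with a,b > 1:
Mode = (a-1)/(a+b-2) = (27-1)/(87-2)
= 26/85 = 0.3059

0.3059


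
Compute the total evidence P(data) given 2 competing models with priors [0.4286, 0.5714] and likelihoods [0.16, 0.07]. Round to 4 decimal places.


Marginal likelihood = sum P(model_i) * P(data|model_i)
Model 1: 0.4286 * 0.16 = 0.0686
Model 2: 0.5714 * 0.07 = 0.04
Total = 0.1086

0.1086


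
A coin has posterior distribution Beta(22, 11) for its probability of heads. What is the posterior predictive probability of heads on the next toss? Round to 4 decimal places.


Posterior predictive = E[theta] = alpha/(alpha+beta)
= 22/33
= 0.6667

0.6667


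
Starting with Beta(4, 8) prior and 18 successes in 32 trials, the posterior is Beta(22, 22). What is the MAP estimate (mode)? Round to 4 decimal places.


The mode of Beta(a, b) when a > 1 and b > 1 is (a-1)/(a+b-2)
= (22 - 1) / (22 + 22 - 2)
= 21 / 42
= 0.5

0.5


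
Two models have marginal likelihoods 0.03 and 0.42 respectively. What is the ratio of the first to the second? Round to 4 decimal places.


Evidence ratio = 0.03 / 0.42
= 0.0714

0.0714


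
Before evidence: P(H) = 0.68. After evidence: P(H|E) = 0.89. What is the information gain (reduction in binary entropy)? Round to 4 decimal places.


Prior entropy = 0.9044
Posterior entropy = 0.4999
Information gain = 0.9044 - 0.4999 = 0.4045

0.4045


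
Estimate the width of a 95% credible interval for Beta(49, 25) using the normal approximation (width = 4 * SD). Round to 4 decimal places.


For Beta(a,b): Var = ab/((a+b)^2(a+b+1))
Var = 0.003, SD = 0.0546
Approximate 95% CI width = 4 * 0.0546 = 0.2185

0.2185


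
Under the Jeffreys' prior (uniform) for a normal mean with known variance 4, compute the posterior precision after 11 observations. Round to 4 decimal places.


Prior precision = 0 (flat prior).
Post. prec. = 0 + n/var = 11/4 = 2.75

2.75


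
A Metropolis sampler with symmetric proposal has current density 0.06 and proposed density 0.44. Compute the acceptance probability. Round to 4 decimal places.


For symmetric proposals, acceptance = min(1, pi(x*)/pi(x))
= min(1, 0.44/0.06)
= min(1, 7.3333) = 1.0

1.0


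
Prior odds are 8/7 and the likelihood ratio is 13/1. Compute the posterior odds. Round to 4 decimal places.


Posterior odds = prior odds * likelihood ratio
= (8/7) * (13/1)
= 104 / 7
= 14.8571

14.8571


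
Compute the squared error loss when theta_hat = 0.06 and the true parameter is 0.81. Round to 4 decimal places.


L = (theta_hat - theta_true)^2
= (0.06 - 0.81)^2
= -0.75^2 = 0.5625

0.5625


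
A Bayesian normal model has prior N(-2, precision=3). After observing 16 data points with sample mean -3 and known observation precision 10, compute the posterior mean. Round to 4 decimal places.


Posterior mean = (prior_precision * prior_mean + n * data_precision * data_mean) / (prior_precision + n * data_precision)
Numerator = 3*-2 + 16*10*-3 = -486
Denominator = 3 + 16*10 = 163
Posterior mean = -2.9816

-2.9816


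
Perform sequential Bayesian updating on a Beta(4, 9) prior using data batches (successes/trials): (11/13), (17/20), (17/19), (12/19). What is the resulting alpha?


Accumulate successes: 57
Posterior alpha = prior alpha + sum of successes
= 4 + 57 = 61

61


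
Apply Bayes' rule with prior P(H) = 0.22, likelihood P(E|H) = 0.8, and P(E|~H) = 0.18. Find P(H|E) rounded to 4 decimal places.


Step 1: Compute marginal P(E) = P(E|H)P(H) + P(E|~H)P(~H)
= 0.8*0.22 + 0.18*0.78 = 0.3164
Step 2: P(H|E) = P(E|H)P(H)/P(E) = 0.176/0.3164
= 0.5563

0.5563


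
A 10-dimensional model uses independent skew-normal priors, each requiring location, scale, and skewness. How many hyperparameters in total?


Per parameter: 3 (location, scale, and skewness).
Total = 10 * 3 = 30

30


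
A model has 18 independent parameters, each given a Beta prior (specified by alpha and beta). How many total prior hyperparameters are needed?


Each Beta prior needs 2 hyperparameters (alpha and beta).
Total = 2 * 18 = 36

36


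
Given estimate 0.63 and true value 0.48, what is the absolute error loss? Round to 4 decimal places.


Absolute error = |estimate - true|
= |0.15| = 0.15

0.15


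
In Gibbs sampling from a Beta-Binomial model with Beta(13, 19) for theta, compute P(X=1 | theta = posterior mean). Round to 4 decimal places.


Posterior mean = alpha/(alpha+beta) = 13/32 = 0.4062
P(X=1|theta=mean) = theta = 0.4062

0.4062


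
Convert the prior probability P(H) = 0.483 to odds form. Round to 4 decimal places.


P(not H) = 1 - 0.483 = 0.517
Odds = 0.483 / 0.517 = 0.9342

0.9342


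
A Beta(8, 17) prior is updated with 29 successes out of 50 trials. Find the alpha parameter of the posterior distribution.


In the Beta-Binomial conjugate update:
alpha_post = alpha_prior + successes
= 8 + 29
= 37

37


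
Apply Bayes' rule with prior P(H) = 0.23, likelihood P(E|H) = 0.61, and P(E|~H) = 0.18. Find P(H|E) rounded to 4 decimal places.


Step 1: Compute marginal P(E) = P(E|H)P(H) + P(E|~H)P(~H)
= 0.61*0.23 + 0.18*0.77 = 0.2789
Step 2: P(H|E) = P(E|H)P(H)/P(E) = 0.1403/0.2789
= 0.503

0.503


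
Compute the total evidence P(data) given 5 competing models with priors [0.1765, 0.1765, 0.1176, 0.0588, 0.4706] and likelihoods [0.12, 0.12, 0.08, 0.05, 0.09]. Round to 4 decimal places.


Marginal likelihood = sum P(model_i) * P(data|model_i)
Model 1: 0.1765 * 0.12 = 0.0212
Model 2: 0.1765 * 0.12 = 0.0212
Model 3: 0.1176 * 0.08 = 0.0094
Model 4: 0.0588 * 0.05 = 0.0029
Model 5: 0.4706 * 0.09 = 0.0424
Total = 0.0971

0.0971


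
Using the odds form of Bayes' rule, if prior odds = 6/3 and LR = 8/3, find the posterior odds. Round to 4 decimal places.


Bayes' rule in odds form: posterior odds = prior odds * LR
= (6 * 8) / (3 * 3)
= 48/9 = 5.3333

5.3333


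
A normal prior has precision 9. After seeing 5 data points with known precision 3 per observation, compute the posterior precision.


In the conjugate normal model, precisions add:
tau_posterior = tau_prior + n * tau_data
= 9 + 5*3 = 24

24


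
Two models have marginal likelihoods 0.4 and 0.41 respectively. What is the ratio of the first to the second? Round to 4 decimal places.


Evidence ratio = 0.4 / 0.41
= 0.9756

0.9756


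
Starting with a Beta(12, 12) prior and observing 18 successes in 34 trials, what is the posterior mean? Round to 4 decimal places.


Posterior parameters: alpha = 12 + 18 = 30
beta = 12 + 16 = 28
Posterior mean = alpha / (alpha + beta) = 30 / 58
= 0.5172

0.5172


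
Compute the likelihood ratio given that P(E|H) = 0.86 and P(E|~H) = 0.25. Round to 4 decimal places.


LR = P(E|H) / P(E|~H)
= 0.86 / 0.25 = 3.44

3.44


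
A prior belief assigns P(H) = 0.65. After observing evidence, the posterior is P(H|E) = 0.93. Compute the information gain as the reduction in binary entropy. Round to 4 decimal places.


H(prior) = -0.65*log2(0.65) - 0.35*log2(0.35)
= 0.9341
H(post) = -0.93*log2(0.93) - 0.07*log2(0.07)
= 0.3659
IG = 0.9341 - 0.3659 = 0.5681

0.5681


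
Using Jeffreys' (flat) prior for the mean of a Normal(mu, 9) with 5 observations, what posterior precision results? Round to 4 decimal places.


Flat prior means prior precision is 0.
Posterior precision = n / sigma^2 = 5/9 = 0.5556

0.5556


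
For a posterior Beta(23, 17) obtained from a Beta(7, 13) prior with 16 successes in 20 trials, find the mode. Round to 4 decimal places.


Mode = (alpha - 1) / (alpha + beta - 2)
= 22 / 38
= 0.5789

0.5789


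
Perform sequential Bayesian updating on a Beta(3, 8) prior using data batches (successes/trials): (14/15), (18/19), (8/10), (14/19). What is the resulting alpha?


Accumulate successes: 54
Posterior alpha = prior alpha + sum of successes
= 3 + 54 = 57

57


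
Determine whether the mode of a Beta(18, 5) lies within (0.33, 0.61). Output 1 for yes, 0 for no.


First find the mode: (a-1)/(a+b-2) = 0.8095
Is 0.8095 in (0.33, 0.61)? 0

0


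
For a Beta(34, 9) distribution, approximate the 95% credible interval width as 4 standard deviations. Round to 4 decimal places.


Variance of Beta(a,b) = ab / ((a+b)^2 * (a+b+1))
= 34*9 / ((43)^2 * 44)
= 0.0038
SD = sqrt(0.0038) = 0.0613
Width = 4 * SD = 0.2453

0.2453


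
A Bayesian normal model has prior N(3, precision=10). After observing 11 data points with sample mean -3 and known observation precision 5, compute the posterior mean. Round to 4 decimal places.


Posterior mean = (prior_precision * prior_mean + n * data_precision * data_mean) / (prior_precision + n * data_precision)
Numerator = 10*3 + 11*5*-3 = -135
Denominator = 10 + 11*5 = 65
Posterior mean = -2.0769

-2.0769


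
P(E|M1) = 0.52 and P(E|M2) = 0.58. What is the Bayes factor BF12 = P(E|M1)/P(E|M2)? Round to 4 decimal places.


Bayes factor BF12 = P(E|M1) / P(E|M2)
= 0.52 / 0.58
= 0.8966

0.8966


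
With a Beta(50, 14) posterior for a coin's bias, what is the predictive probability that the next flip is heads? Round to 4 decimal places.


The predictive probability equals the posterior mean.
P(next = heads) = alpha / (alpha + beta)
= 50 / 64 = 0.7812

0.7812


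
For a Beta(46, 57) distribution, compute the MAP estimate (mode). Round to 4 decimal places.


MAP = mode = (a-1)/(a+b-2)
= (46-1)/(46+57-2)
= 45/101 = 0.4455

0.4455


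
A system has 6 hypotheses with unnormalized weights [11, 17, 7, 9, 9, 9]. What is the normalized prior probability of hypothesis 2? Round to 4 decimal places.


The normalized prior is the weight divided by the total.
Total weight = 62
P(H2) = 17 / 62 = 0.2742

0.2742


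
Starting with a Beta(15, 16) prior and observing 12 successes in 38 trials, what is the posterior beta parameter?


Posterior beta = prior beta + failures
Failures = 38 - 12 = 26
beta_post = 16 + 26 = 42

42


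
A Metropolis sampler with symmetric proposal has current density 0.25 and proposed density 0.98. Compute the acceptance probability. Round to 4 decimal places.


For symmetric proposals, acceptance = min(1, pi(x*)/pi(x))
= min(1, 0.98/0.25)
= min(1, 3.92) = 1.0

1.0


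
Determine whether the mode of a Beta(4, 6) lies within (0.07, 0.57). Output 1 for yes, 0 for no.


First find the mode: (a-1)/(a+b-2) = 0.375
Is 0.375 in (0.07, 0.57)? 1

1


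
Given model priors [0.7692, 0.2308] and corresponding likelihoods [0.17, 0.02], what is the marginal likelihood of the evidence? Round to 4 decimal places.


P(E) = sum_i P(M_i) P(E|M_i)
= 0.1308 + 0.0046
= 0.1354

0.1354
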